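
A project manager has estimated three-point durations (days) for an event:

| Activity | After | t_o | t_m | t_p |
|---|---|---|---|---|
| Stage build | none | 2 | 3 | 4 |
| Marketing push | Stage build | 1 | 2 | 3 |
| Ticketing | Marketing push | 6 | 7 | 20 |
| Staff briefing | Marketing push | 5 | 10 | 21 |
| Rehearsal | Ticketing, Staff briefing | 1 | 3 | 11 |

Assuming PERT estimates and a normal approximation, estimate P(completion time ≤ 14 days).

te_Stage build = (2 + 4·3 + 4)/6 = 18/6 = 3; σ²_Stage build = ((4−2)/6)² = 0.111
te_Marketing push = (1 + 4·2 + 3)/6 = 12/6 = 2; σ²_Marketing push = ((3−1)/6)² = 0.111
te_Ticketing = (6 + 4·7 + 20)/6 = 54/6 = 9; σ²_Ticketing = ((20−6)/6)² = 5.444
te_Staff briefing = (5 + 4·10 + 21)/6 = 66/6 = 11; σ²_Staff briefing = ((21−5)/6)² = 7.111
te_Rehearsal = (1 + 4·3 + 11)/6 = 24/6 = 4; σ²_Rehearsal = ((11−1)/6)² = 2.778

Forward pass:
ES_Stage build = 0; EF_Stage build = 3
ES_Marketing push = 3; EF_Marketing push = 3+2 = 5
ES_Ticketing = 5; EF_Ticketing = 5+9 = 14
ES_Staff briefing = 5; EF_Staff briefing = 5+11 = 16
ES_Rehearsal = max(EF_Ticketing=14, EF_Staff briefing=16) = 16; EF_Rehearsal = 16+4 = 20
Expected project duration μ = 20 days. Critical path: Stage build → Marketing push → Staff briefing → Rehearsal.

Variance along critical path = 0.111 + 0.111 + 7.111 + 2.778 = 10.111; σ = √10.111 = 3.180 days.
Z = (14 − 20) / 3.180 = -1.887
P(T ≤ 14) = Φ(-1.887) ≈ 0.030

0.030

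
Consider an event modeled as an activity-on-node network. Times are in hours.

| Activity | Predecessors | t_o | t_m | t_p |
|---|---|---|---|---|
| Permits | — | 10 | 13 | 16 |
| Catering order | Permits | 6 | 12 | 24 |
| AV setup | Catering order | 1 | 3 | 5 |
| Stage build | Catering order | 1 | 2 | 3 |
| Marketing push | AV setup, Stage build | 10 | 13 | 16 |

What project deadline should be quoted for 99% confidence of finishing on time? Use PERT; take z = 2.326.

te_Permits = (10 + 4·13 + 16)/6 = 78/6 = 13; σ²_Permits = ((16−10)/6)² = 1.000
te_Catering order = (6 + 4·12 + 24)/6 = 78/6 = 13; σ²_Catering order = ((24−6)/6)² = 9.000
te_AV setup = (1 + 4·3 + 5)/6 = 18/6 = 3; σ²_AV setup = ((5−1)/6)² = 0.444
te_Stage build = (1 + 4·2 + 3)/6 = 12/6 = 2; σ²_Stage build = ((3−1)/6)² = 0.111
te_Marketing push = (10 + 4·13 + 16)/6 = 78/6 = 13; σ²_Marketing push = ((16−10)/6)² = 1.000

Forward pass:
ES_Permits = 0; EF_Permits = 13
ES_Catering order = 13; EF_Catering order = 13+13 = 26
ES_AV setup = 26; EF_AV setup = 26+3 = 29
ES_Stage build = 26; EF_Stage build = 26+2 = 28
ES_Marketing push = max(EF_AV setup=29, EF_Stage build=28) = 29; EF_Marketing push = 29+13 = 42
Expected project duration μ = 42 hours. Critical path: Permits → Catering order → AV setup → Marketing push.

Variance along critical path = 1.000 + 9.000 + 0.444 + 1.000 = 11.444; σ = 3.383 hours.
D = μ + z·σ = 42 + 2.326·3.383 = 49.9 hours

49.9 hours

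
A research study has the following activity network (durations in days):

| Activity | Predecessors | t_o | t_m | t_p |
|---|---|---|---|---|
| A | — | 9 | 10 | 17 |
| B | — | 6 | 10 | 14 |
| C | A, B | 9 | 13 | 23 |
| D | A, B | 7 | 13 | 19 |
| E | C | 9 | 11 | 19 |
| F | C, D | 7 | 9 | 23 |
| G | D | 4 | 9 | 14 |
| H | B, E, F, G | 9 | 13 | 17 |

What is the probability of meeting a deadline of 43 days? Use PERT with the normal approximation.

0.021

te_A = (9 + 4·10 + 17)/6 = 66/6 = 11; σ²_A = ((17−9)/6)² = 1.778
te_B = (6 + 4·10 + 14)/6 = 60/6 = 10; σ²_B = ((14−6)/6)² = 1.778
te_C = (9 + 4·13 + 23)/6 = 84/6 = 14; σ²_C = ((23−9)/6)² = 5.444
te_D = (7 + 4·13 + 19)/6 = 78/6 = 13; σ²_D = ((19−7)/6)² = 4.000
te_E = (9 + 4·11 + 19)/6 = 72/6 = 12; σ²_E = ((19−9)/6)² = 2.778
te_F = (7 + 4·9 + 23)/6 = 66/6 = 11; σ²_F = ((23−7)/6)² = 7.111
te_G = (4 + 4·9 + 14)/6 = 54/6 = 9; σ²_G = ((14−4)/6)² = 2.778
te_H = (9 + 4·13 + 17)/6 = 78/6 = 13; σ²_H = ((17−9)/6)² = 1.778

Forward pass:
ES_A = 0; EF_A = 11
ES_B = 0; EF_B = 10
ES_C = max(EF_A=11, EF_B=10) = 11; EF_C = 11+14 = 25
ES_D = max(EF_A=11, EF_B=10) = 11; EF_D = 11+13 = 24
ES_E = 25; EF_E = 25+12 = 37
ES_F = max(EF_C=25, EF_D=24) = 25; EF_F = 25+11 = 36
ES_G = 24; EF_G = 24+9 = 33
ES_H = max(EF_B=10, EF_E=37, EF_F=36, EF_G=33) = 37; EF_H = 37+13 = 50
Expected project duration μ = 50 days. Critical path: A → C → E → H.

Variance along critical path = 1.778 + 5.444 + 2.778 + 1.778 = 11.778; σ = √11.778 = 3.432 days.
Z = (43 − 50) / 3.432 = -2.040
P(T ≤ 43) = Φ(-2.040) ≈ 0.021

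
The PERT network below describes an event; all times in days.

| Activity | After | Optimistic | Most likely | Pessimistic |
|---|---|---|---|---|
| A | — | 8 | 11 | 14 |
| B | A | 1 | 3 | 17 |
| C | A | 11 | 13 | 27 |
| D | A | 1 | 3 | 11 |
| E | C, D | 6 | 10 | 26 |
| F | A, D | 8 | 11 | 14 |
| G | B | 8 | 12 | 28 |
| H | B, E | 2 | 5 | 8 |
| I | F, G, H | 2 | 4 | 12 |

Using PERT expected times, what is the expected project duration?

te_A = (8 + 4·11 + 14)/6 = 66/6 = 11
te_B = (1 + 4·3 + 17)/6 = 30/6 = 5
te_C = (11 + 4·13 + 27)/6 = 90/6 = 15
te_D = (1 + 4·3 + 11)/6 = 24/6 = 4
te_E = (6 + 4·10 + 26)/6 = 72/6 = 12
te_F = (8 + 4·11 + 14)/6 = 66/6 = 11
te_G = (8 + 4·12 + 28)/6 = 84/6 = 14
te_H = (2 + 4·5 + 8)/6 = 30/6 = 5
te_I = (2 + 4·4 + 12)/6 = 30/6 = 5

Forward pass:
ES_A = 0; EF_A = 11
ES_B = 11; EF_B = 11+5 = 16
ES_C = 11; EF_C = 11+15 = 26
ES_D = 11; EF_D = 11+4 = 15
ES_E = max(EF_C=26, EF_D=15) = 26; EF_E = 26+12 = 38
ES_F = max(EF_A=11, EF_D=15) = 15; EF_F = 15+11 = 26
ES_G = 16; EF_G = 16+14 = 30
ES_H = max(EF_B=16, EF_E=38) = 38; EF_H = 38+5 = 43
ES_I = max(EF_F=26, EF_G=30, EF_H=43) = 43; EF_I = 43+5 = 48
Expected project duration μ = 48 days. Critical path: A → C → E → H → I.

48 days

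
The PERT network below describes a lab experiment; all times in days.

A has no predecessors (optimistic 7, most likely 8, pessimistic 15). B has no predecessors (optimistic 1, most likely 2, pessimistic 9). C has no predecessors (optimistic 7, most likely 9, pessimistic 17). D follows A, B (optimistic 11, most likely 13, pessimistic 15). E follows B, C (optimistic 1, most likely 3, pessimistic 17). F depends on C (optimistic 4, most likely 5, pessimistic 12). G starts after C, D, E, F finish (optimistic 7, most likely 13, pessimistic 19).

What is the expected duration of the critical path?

35 days

te_A = (7 + 4·8 + 15)/6 = 54/6 = 9
te_B = (1 + 4·2 + 9)/6 = 18/6 = 3
te_C = (7 + 4·9 + 17)/6 = 60/6 = 10
te_D = (11 + 4·13 + 15)/6 = 78/6 = 13
te_E = (1 + 4·3 + 17)/6 = 30/6 = 5
te_F = (4 + 4·5 + 12)/6 = 36/6 = 6
te_G = (7 + 4·13 + 19)/6 = 78/6 = 13

Forward pass:
ES_A = 0; EF_A = 9
ES_B = 0; EF_B = 3
ES_C = 0; EF_C = 10
ES_D = max(EF_A=9, EF_B=3) = 9; EF_D = 9+13 = 22
ES_E = max(EF_B=3, EF_C=10) = 10; EF_E = 10+5 = 15
ES_F = 10; EF_F = 10+6 = 16
ES_G = max(EF_C=10, EF_D=22, EF_E=15, EF_F=16) = 22; EF_G = 22+13 = 35
Expected project duration μ = 35 days. Critical path: A → D → G.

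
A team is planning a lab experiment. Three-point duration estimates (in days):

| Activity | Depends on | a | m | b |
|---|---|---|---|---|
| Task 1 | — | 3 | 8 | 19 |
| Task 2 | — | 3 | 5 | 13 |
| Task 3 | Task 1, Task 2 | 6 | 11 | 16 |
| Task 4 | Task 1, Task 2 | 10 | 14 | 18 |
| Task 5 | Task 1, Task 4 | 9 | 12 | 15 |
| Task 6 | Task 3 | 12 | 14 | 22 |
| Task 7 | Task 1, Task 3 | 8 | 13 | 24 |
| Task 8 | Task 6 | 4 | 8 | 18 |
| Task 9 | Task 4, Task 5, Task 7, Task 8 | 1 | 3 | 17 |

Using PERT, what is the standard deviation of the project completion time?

5.02 days

te_Task 1 = (3 + 4·8 + 19)/6 = 54/6 = 9; σ²_Task 1 = ((19−3)/6)² = 7.111
te_Task 2 = (3 + 4·5 + 13)/6 = 36/6 = 6; σ²_Task 2 = ((13−3)/6)² = 2.778
te_Task 3 = (6 + 4·11 + 16)/6 = 66/6 = 11; σ²_Task 3 = ((16−6)/6)² = 2.778
te_Task 4 = (10 + 4·14 + 18)/6 = 84/6 = 14; σ²_Task 4 = ((18−10)/6)² = 1.778
te_Task 5 = (9 + 4·12 + 15)/6 = 72/6 = 12; σ²_Task 5 = ((15−9)/6)² = 1.000
te_Task 6 = (12 + 4·14 + 22)/6 = 90/6 = 15; σ²_Task 6 = ((22−12)/6)² = 2.778
te_Task 7 = (8 + 4·13 + 24)/6 = 84/6 = 14; σ²_Task 7 = ((24−8)/6)² = 7.111
te_Task 8 = (4 + 4·8 + 18)/6 = 54/6 = 9; σ²_Task 8 = ((18−4)/6)² = 5.444
te_Task 9 = (1 + 4·3 + 17)/6 = 30/6 = 5; σ²_Task 9 = ((17−1)/6)² = 7.111

Forward pass:
ES_Task 1 = 0; EF_Task 1 = 9
ES_Task 2 = 0; EF_Task 2 = 6
ES_Task 3 = max(EF_Task 1=9, EF_Task 2=6) = 9; EF_Task 3 = 9+11 = 20
ES_Task 4 = max(EF_Task 1=9, EF_Task 2=6) = 9; EF_Task 4 = 9+14 = 23
ES_Task 5 = max(EF_Task 1=9, EF_Task 4=23) = 23; EF_Task 5 = 23+12 = 35
ES_Task 6 = 20; EF_Task 6 = 20+15 = 35
ES_Task 7 = max(EF_Task 1=9, EF_Task 3=20) = 20; EF_Task 7 = 20+14 = 34
ES_Task 8 = 35; EF_Task 8 = 35+9 = 44
ES_Task 9 = max(EF_Task 4=23, EF_Task 5=35, EF_Task 7=34, EF_Task 8=44) = 44; EF_Task 9 = 44+5 = 49
Expected project duration μ = 49 days. Critical path: Task 1 → Task 3 → Task 6 → Task 8 → Task 9.

Variance along critical path = 7.111 + 2.778 + 2.778 + 5.444 + 7.111 = 25.222
σ = √25.222 = 5.022 days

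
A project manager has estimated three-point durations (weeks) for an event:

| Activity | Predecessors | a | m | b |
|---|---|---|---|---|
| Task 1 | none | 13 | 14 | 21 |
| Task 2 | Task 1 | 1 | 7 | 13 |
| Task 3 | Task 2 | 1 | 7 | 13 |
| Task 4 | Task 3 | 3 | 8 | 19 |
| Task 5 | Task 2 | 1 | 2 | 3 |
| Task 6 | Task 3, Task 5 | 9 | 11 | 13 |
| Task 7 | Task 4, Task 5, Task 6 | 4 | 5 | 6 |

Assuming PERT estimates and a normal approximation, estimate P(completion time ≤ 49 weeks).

0.893

te_Task 1 = (13 + 4·14 + 21)/6 = 90/6 = 15; σ²_Task 1 = ((21−13)/6)² = 1.778
te_Task 2 = (1 + 4·7 + 13)/6 = 42/6 = 7; σ²_Task 2 = ((13−1)/6)² = 4.000
te_Task 3 = (1 + 4·7 + 13)/6 = 42/6 = 7; σ²_Task 3 = ((13−1)/6)² = 4.000
te_Task 4 = (3 + 4·8 + 19)/6 = 54/6 = 9; σ²_Task 4 = ((19−3)/6)² = 7.111
te_Task 5 = (1 + 4·2 + 3)/6 = 12/6 = 2; σ²_Task 5 = ((3−1)/6)² = 0.111
te_Task 6 = (9 + 4·11 + 13)/6 = 66/6 = 11; σ²_Task 6 = ((13−9)/6)² = 0.444
te_Task 7 = (4 + 4·5 + 6)/6 = 30/6 = 5; σ²_Task 7 = ((6−4)/6)² = 0.111

Forward pass:
ES_Task 1 = 0; EF_Task 1 = 15
ES_Task 2 = 15; EF_Task 2 = 15+7 = 22
ES_Task 3 = 22; EF_Task 3 = 22+7 = 29
ES_Task 4 = 29; EF_Task 4 = 29+9 = 38
ES_Task 5 = 22; EF_Task 5 = 22+2 = 24
ES_Task 6 = max(EF_Task 3=29, EF_Task 5=24) = 29; EF_Task 6 = 29+11 = 40
ES_Task 7 = max(EF_Task 4=38, EF_Task 5=24, EF_Task 6=40) = 40; EF_Task 7 = 40+5 = 45
Expected project duration μ = 45 weeks. Critical path: Task 1 → Task 2 → Task 3 → Task 6 → Task 7.

Variance along critical path = 1.778 + 4.000 + 4.000 + 0.444 + 0.111 = 10.333; σ = √10.333 = 3.215 weeks.
Z = (49 − 45) / 3.215 = 1.244
P(T ≤ 49) = Φ(1.244) ≈ 0.893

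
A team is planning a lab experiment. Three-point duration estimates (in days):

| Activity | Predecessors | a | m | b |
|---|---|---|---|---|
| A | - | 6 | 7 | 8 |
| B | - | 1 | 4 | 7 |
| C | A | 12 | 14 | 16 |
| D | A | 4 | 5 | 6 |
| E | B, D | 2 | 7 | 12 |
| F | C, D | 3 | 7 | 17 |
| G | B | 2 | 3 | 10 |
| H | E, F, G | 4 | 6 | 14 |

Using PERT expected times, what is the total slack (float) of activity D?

9 days

te_A = (6 + 4·7 + 8)/6 = 42/6 = 7
te_B = (1 + 4·4 + 7)/6 = 24/6 = 4
te_C = (12 + 4·14 + 16)/6 = 84/6 = 14
te_D = (4 + 4·5 + 6)/6 = 30/6 = 5
te_E = (2 + 4·7 + 12)/6 = 42/6 = 7
te_F = (3 + 4·7 + 17)/6 = 48/6 = 8
te_G = (2 + 4·3 + 10)/6 = 24/6 = 4
te_H = (4 + 4·6 + 14)/6 = 42/6 = 7

Forward pass:
ES_A = 0; EF_A = 7
ES_B = 0; EF_B = 4
ES_C = 7; EF_C = 7+14 = 21
ES_D = 7; EF_D = 7+5 = 12
ES_E = max(EF_B=4, EF_D=12) = 12; EF_E = 12+7 = 19
ES_F = max(EF_C=21, EF_D=12) = 21; EF_F = 21+8 = 29
ES_G = 4; EF_G = 4+4 = 8
ES_H = max(EF_E=19, EF_F=29, EF_G=8) = 29; EF_H = 29+7 = 36
Expected project duration μ = 36 days. Critical path: A → C → F → H.

Backward pass:
LF_H = 36; LS_H = 36−7 = 29
LF_G = LS_H = 29; LS_G = 29−4 = 25
LF_F = LS_H = 29; LS_F = 29−8 = 21
LF_E = LS_H = 29; LS_E = 29−7 = 22
LF_D = min(LS_E=22, LS_F=21) = 21; LS_D = 21−5 = 16
LF_C = LS_F = 21; LS_C = 21−14 = 7
LF_B = min(LS_E=22, LS_G=25) = 22; LS_B = 22−4 = 18
LF_A = min(LS_C=7, LS_D=16) = 7; LS_A = 7−7 = 0
Slack_D = LS_D − ES_D = 16 − 7 = 9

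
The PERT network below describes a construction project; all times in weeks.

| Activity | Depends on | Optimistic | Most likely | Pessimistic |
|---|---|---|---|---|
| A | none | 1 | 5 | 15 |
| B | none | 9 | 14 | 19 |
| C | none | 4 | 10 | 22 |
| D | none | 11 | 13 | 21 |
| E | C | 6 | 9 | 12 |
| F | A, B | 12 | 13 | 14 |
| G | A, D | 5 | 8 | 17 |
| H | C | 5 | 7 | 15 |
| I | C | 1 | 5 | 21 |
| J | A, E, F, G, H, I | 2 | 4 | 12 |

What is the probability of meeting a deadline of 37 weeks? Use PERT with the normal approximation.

te_A = (1 + 4·5 + 15)/6 = 36/6 = 6; σ²_A = ((15−1)/6)² = 5.444
te_B = (9 + 4·14 + 19)/6 = 84/6 = 14; σ²_B = ((19−9)/6)² = 2.778
te_C = (4 + 4·10 + 22)/6 = 66/6 = 11; σ²_C = ((22−4)/6)² = 9.000
te_D = (11 + 4·13 + 21)/6 = 84/6 = 14; σ²_D = ((21−11)/6)² = 2.778
te_E = (6 + 4·9 + 12)/6 = 54/6 = 9; σ²_E = ((12−6)/6)² = 1.000
te_F = (12 + 4·13 + 14)/6 = 78/6 = 13; σ²_F = ((14−12)/6)² = 0.111
te_G = (5 + 4·8 + 17)/6 = 54/6 = 9; σ²_G = ((17−5)/6)² = 4.000
te_H = (5 + 4·7 + 15)/6 = 48/6 = 8; σ²_H = ((15−5)/6)² = 2.778
te_I = (1 + 4·5 + 21)/6 = 42/6 = 7; σ²_I = ((21−1)/6)² = 11.111
te_J = (2 + 4·4 + 12)/6 = 30/6 = 5; σ²_J = ((12−2)/6)² = 2.778

Forward pass:
ES_A = 0; EF_A = 6
ES_B = 0; EF_B = 14
ES_C = 0; EF_C = 11
ES_D = 0; EF_D = 14
ES_E = 11; EF_E = 11+9 = 20
ES_F = max(EF_A=6, EF_B=14) = 14; EF_F = 14+13 = 27
ES_G = max(EF_A=6, EF_D=14) = 14; EF_G = 14+9 = 23
ES_H = 11; EF_H = 11+8 = 19
ES_I = 11; EF_I = 11+7 = 18
ES_J = max(EF_A=6, EF_E=20, EF_F=27, EF_G=23, EF_H=19, EF_I=18) = 27; EF_J = 27+5 = 32
Expected project duration μ = 32 weeks. Critical path: B → F → J.

Variance along critical path = 2.778 + 0.111 + 2.778 = 5.667; σ = √5.667 = 2.380 weeks.
Z = (37 − 32) / 2.380 = 2.100
P(T ≤ 37) = Φ(2.100) ≈ 0.982

0.982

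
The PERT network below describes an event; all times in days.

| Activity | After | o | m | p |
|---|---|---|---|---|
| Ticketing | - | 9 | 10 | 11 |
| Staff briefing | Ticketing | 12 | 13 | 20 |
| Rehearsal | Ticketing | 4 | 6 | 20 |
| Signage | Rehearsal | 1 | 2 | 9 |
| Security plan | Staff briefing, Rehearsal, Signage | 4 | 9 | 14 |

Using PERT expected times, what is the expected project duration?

33 days

te_Ticketing = (9 + 4·10 + 11)/6 = 60/6 = 10
te_Staff briefing = (12 + 4·13 + 20)/6 = 84/6 = 14
te_Rehearsal = (4 + 4·6 + 20)/6 = 48/6 = 8
te_Signage = (1 + 4·2 + 9)/6 = 18/6 = 3
te_Security plan = (4 + 4·9 + 14)/6 = 54/6 = 9

Forward pass:
ES_Ticketing = 0; EF_Ticketing = 10
ES_Staff briefing = 10; EF_Staff briefing = 10+14 = 24
ES_Rehearsal = 10; EF_Rehearsal = 10+8 = 18
ES_Signage = 18; EF_Signage = 18+3 = 21
ES_Security plan = max(EF_Staff briefing=24, EF_Rehearsal=18, EF_Signage=21) = 24; EF_Security plan = 24+9 = 33
Expected project duration μ = 33 days. Critical path: Ticketing → Staff briefing → Security plan.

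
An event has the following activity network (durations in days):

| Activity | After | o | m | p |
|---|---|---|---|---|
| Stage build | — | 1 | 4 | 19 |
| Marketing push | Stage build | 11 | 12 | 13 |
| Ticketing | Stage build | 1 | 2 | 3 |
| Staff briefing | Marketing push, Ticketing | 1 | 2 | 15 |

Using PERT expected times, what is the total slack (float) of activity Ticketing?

te_Stage build = (1 + 4·4 + 19)/6 = 36/6 = 6
te_Marketing push = (11 + 4·12 + 13)/6 = 72/6 = 12
te_Ticketing = (1 + 4·2 + 3)/6 = 12/6 = 2
te_Staff briefing = (1 + 4·2 + 15)/6 = 24/6 = 4

Forward pass:
ES_Stage build = 0; EF_Stage build = 6
ES_Marketing push = 6; EF_Marketing push = 6+12 = 18
ES_Ticketing = 6; EF_Ticketing = 6+2 = 8
ES_Staff briefing = max(EF_Marketing push=18, EF_Ticketing=8) = 18; EF_Staff briefing = 18+4 = 22
Expected project duration μ = 22 days. Critical path: Stage build → Marketing push → Staff briefing.

Backward pass:
LF_Staff briefing = 22; LS_Staff briefing = 22−4 = 18
LF_Ticketing = LS_Staff briefing = 18; LS_Ticketing = 18−2 = 16
LF_Marketing push = LS_Staff briefing = 18; LS_Marketing push = 18−12 = 6
LF_Stage build = min(LS_Marketing push=6, LS_Ticketing=16) = 6; LS_Stage build = 6−6 = 0
Slack_Ticketing = LS_Ticketing − ES_Ticketing = 16 − 6 = 10

10 days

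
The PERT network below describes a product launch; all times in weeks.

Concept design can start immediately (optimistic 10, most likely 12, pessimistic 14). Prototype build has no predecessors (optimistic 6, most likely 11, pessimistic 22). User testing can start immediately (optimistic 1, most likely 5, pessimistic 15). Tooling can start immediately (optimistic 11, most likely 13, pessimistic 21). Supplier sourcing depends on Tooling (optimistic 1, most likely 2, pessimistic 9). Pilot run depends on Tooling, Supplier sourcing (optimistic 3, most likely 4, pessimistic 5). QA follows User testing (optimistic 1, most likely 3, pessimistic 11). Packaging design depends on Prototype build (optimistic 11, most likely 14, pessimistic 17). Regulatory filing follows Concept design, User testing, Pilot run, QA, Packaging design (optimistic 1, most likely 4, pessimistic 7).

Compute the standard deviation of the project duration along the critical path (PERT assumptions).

te_Concept design = (10 + 4·12 + 14)/6 = 72/6 = 12; σ²_Concept design = ((14−10)/6)² = 0.444
te_Prototype build = (6 + 4·11 + 22)/6 = 72/6 = 12; σ²_Prototype build = ((22−6)/6)² = 7.111
te_User testing = (1 + 4·5 + 15)/6 = 36/6 = 6; σ²_User testing = ((15−1)/6)² = 5.444
te_Tooling = (11 + 4·13 + 21)/6 = 84/6 = 14; σ²_Tooling = ((21−11)/6)² = 2.778
te_Supplier sourcing = (1 + 4·2 + 9)/6 = 18/6 = 3; σ²_Supplier sourcing = ((9−1)/6)² = 1.778
te_Pilot run = (3 + 4·4 + 5)/6 = 24/6 = 4; σ²_Pilot run = ((5−3)/6)² = 0.111
te_QA = (1 + 4·3 + 11)/6 = 24/6 = 4; σ²_QA = ((11−1)/6)² = 2.778
te_Packaging design = (11 + 4·14 + 17)/6 = 84/6 = 14; σ²_Packaging design = ((17−11)/6)² = 1.000
te_Regulatory filing = (1 + 4·4 + 7)/6 = 24/6 = 4; σ²_Regulatory filing = ((7−1)/6)² = 1.000

Forward pass:
ES_Concept design = 0; EF_Concept design = 12
ES_Prototype build = 0; EF_Prototype build = 12
ES_User testing = 0; EF_User testing = 6
ES_Tooling = 0; EF_Tooling = 14
ES_Supplier sourcing = 14; EF_Supplier sourcing = 14+3 = 17
ES_Pilot run = max(EF_Tooling=14, EF_Supplier sourcing=17) = 17; EF_Pilot run = 17+4 = 21
ES_QA = 6; EF_QA = 6+4 = 10
ES_Packaging design = 12; EF_Packaging design = 12+14 = 26
ES_Regulatory filing = max(EF_Concept design=12, EF_User testing=6, EF_Pilot run=21, EF_QA=10, EF_Packaging design=26) = 26; EF_Regulatory filing = 26+4 = 30
Expected project duration μ = 30 weeks. Critical path: Prototype build → Packaging design → Regulatory filing.

Variance along critical path = 7.111 + 1.000 + 1.000 = 9.111
σ = √9.111 = 3.018 weeks

3.02 weeks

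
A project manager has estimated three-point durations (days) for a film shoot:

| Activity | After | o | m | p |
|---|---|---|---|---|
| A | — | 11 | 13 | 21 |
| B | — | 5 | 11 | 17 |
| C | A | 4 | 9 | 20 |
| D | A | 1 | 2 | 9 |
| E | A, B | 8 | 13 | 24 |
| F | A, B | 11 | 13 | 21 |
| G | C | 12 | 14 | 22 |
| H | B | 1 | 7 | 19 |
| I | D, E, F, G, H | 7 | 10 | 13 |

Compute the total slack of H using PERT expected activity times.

20 days

te_A = (11 + 4·13 + 21)/6 = 84/6 = 14
te_B = (5 + 4·11 + 17)/6 = 66/6 = 11
te_C = (4 + 4·9 + 20)/6 = 60/6 = 10
te_D = (1 + 4·2 + 9)/6 = 18/6 = 3
te_E = (8 + 4·13 + 24)/6 = 84/6 = 14
te_F = (11 + 4·13 + 21)/6 = 84/6 = 14
te_G = (12 + 4·14 + 22)/6 = 90/6 = 15
te_H = (1 + 4·7 + 19)/6 = 48/6 = 8
te_I = (7 + 4·10 + 13)/6 = 60/6 = 10

Forward pass:
ES_A = 0; EF_A = 14
ES_B = 0; EF_B = 11
ES_C = 14; EF_C = 14+10 = 24
ES_D = 14; EF_D = 14+3 = 17
ES_E = max(EF_A=14, EF_B=11) = 14; EF_E = 14+14 = 28
ES_F = max(EF_A=14, EF_B=11) = 14; EF_F = 14+14 = 28
ES_G = 24; EF_G = 24+15 = 39
ES_H = 11; EF_H = 11+8 = 19
ES_I = max(EF_D=17, EF_E=28, EF_F=28, EF_G=39, EF_H=19) = 39; EF_I = 39+10 = 49
Expected project duration μ = 49 days. Critical path: A → C → G → I.

Backward pass:
LF_I = 49; LS_I = 49−10 = 39
LF_H = LS_I = 39; LS_H = 39−8 = 31
LF_G = LS_I = 39; LS_G = 39−15 = 24
LF_F = LS_I = 39; LS_F = 39−14 = 25
LF_E = LS_I = 39; LS_E = 39−14 = 25
LF_D = LS_I = 39; LS_D = 39−3 = 36
LF_C = LS_G = 24; LS_C = 24−10 = 14
LF_B = min(LS_E=25, LS_F=25, LS_H=31) = 25; LS_B = 25−11 = 14
LF_A = min(LS_C=14, LS_D=36, LS_E=25, LS_F=25) = 14; LS_A = 14−14 = 0
Slack_H = LS_H − ES_H = 31 − 11 = 20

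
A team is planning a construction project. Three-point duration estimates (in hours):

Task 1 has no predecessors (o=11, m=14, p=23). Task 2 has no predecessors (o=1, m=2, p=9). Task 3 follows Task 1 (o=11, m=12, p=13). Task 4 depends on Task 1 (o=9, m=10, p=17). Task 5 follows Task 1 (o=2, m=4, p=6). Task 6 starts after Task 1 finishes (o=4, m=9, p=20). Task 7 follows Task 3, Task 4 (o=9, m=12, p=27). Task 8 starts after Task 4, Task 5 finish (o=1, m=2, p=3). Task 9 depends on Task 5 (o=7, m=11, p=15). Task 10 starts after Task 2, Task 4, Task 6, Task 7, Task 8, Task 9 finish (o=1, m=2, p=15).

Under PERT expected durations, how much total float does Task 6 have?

16 hours

te_Task 1 = (11 + 4·14 + 23)/6 = 90/6 = 15
te_Task 2 = (1 + 4·2 + 9)/6 = 18/6 = 3
te_Task 3 = (11 + 4·12 + 13)/6 = 72/6 = 12
te_Task 4 = (9 + 4·10 + 17)/6 = 66/6 = 11
te_Task 5 = (2 + 4·4 + 6)/6 = 24/6 = 4
te_Task 6 = (4 + 4·9 + 20)/6 = 60/6 = 10
te_Task 7 = (9 + 4·12 + 27)/6 = 84/6 = 14
te_Task 8 = (1 + 4·2 + 3)/6 = 12/6 = 2
te_Task 9 = (7 + 4·11 + 15)/6 = 66/6 = 11
te_Task 10 = (1 + 4·2 + 15)/6 = 24/6 = 4

Forward pass:
ES_Task 1 = 0; EF_Task 1 = 15
ES_Task 2 = 0; EF_Task 2 = 3
ES_Task 3 = 15; EF_Task 3 = 15+12 = 27
ES_Task 4 = 15; EF_Task 4 = 15+11 = 26
ES_Task 5 = 15; EF_Task 5 = 15+4 = 19
ES_Task 6 = 15; EF_Task 6 = 15+10 = 25
ES_Task 7 = max(EF_Task 3=27, EF_Task 4=26) = 27; EF_Task 7 = 27+14 = 41
ES_Task 8 = max(EF_Task 4=26, EF_Task 5=19) = 26; EF_Task 8 = 26+2 = 28
ES_Task 9 = 19; EF_Task 9 = 19+11 = 30
ES_Task 10 = max(EF_Task 2=3, EF_Task 4=26, EF_Task 6=25, EF_Task 7=41, EF_Task 8=28, EF_Task 9=30) = 41; EF_Task 10 = 41+4 = 45
Expected project duration μ = 45 hours. Critical path: Task 1 → Task 3 → Task 7 → Task 10.

Backward pass:
LF_Task 10 = 45; LS_Task 10 = 45−4 = 41
LF_Task 9 = LS_Task 10 = 41; LS_Task 9 = 41−11 = 30
LF_Task 8 = LS_Task 10 = 41; LS_Task 8 = 41−2 = 39
LF_Task 7 = LS_Task 10 = 41; LS_Task 7 = 41−14 = 27
LF_Task 6 = LS_Task 10 = 41; LS_Task 6 = 41−10 = 31
LF_Task 5 = min(LS_Task 8=39, LS_Task 9=30) = 30; LS_Task 5 = 30−4 = 26
LF_Task 4 = min(LS_Task 7=27, LS_Task 8=39, LS_Task 10=41) = 27; LS_Task 4 = 27−11 = 16
LF_Task 3 = LS_Task 7 = 27; LS_Task 3 = 27−12 = 15
LF_Task 2 = LS_Task 10 = 41; LS_Task 2 = 41−3 = 38
LF_Task 1 = min(LS_Task 3=15, LS_Task 4=16, LS_Task 5=26, LS_Task 6=31) = 15; LS_Task 1 = 15−15 = 0
Slack_Task 6 = LS_Task 6 − ES_Task 6 = 31 − 15 = 16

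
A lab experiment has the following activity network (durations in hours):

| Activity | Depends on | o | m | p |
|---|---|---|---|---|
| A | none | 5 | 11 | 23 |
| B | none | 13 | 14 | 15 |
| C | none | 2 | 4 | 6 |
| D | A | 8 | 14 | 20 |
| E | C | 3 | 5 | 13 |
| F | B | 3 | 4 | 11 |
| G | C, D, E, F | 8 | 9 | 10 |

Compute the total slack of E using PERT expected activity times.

te_A = (5 + 4·11 + 23)/6 = 72/6 = 12
te_B = (13 + 4·14 + 15)/6 = 84/6 = 14
te_C = (2 + 4·4 + 6)/6 = 24/6 = 4
te_D = (8 + 4·14 + 20)/6 = 84/6 = 14
te_E = (3 + 4·5 + 13)/6 = 36/6 = 6
te_F = (3 + 4·4 + 11)/6 = 30/6 = 5
te_G = (8 + 4·9 + 10)/6 = 54/6 = 9

Forward pass:
ES_A = 0; EF_A = 12
ES_B = 0; EF_B = 14
ES_C = 0; EF_C = 4
ES_D = 12; EF_D = 12+14 = 26
ES_E = 4; EF_E = 4+6 = 10
ES_F = 14; EF_F = 14+5 = 19
ES_G = max(EF_C=4, EF_D=26, EF_E=10, EF_F=19) = 26; EF_G = 26+9 = 35
Expected project duration μ = 35 hours. Critical path: A → D → G.

Backward pass:
LF_G = 35; LS_G = 35−9 = 26
LF_F = LS_G = 26; LS_F = 26−5 = 21
LF_E = LS_G = 26; LS_E = 26−6 = 20
LF_D = LS_G = 26; LS_D = 26−14 = 12
LF_C = min(LS_E=20, LS_G=26) = 20; LS_C = 20−4 = 16
LF_B = LS_F = 21; LS_B = 21−14 = 7
LF_A = LS_D = 12; LS_A = 12−12 = 0
Slack_E = LS_E − ES_E = 20 − 4 = 16

16 hours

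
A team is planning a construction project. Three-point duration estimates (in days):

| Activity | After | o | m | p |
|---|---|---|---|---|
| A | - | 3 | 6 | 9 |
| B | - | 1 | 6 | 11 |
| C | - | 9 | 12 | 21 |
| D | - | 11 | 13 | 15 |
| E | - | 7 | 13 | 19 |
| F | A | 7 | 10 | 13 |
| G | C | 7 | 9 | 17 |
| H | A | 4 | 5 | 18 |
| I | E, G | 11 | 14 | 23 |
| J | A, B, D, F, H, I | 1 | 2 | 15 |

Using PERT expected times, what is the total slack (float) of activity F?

22 days

te_A = (3 + 4·6 + 9)/6 = 36/6 = 6
te_B = (1 + 4·6 + 11)/6 = 36/6 = 6
te_C = (9 + 4·12 + 21)/6 = 78/6 = 13
te_D = (11 + 4·13 + 15)/6 = 78/6 = 13
te_E = (7 + 4·13 + 19)/6 = 78/6 = 13
te_F = (7 + 4·10 + 13)/6 = 60/6 = 10
te_G = (7 + 4·9 + 17)/6 = 60/6 = 10
te_H = (4 + 4·5 + 18)/6 = 42/6 = 7
te_I = (11 + 4·14 + 23)/6 = 90/6 = 15
te_J = (1 + 4·2 + 15)/6 = 24/6 = 4

Forward pass:
ES_A = 0; EF_A = 6
ES_B = 0; EF_B = 6
ES_C = 0; EF_C = 13
ES_D = 0; EF_D = 13
ES_E = 0; EF_E = 13
ES_F = 6; EF_F = 6+10 = 16
ES_G = 13; EF_G = 13+10 = 23
ES_H = 6; EF_H = 6+7 = 13
ES_I = max(EF_E=13, EF_G=23) = 23; EF_I = 23+15 = 38
ES_J = max(EF_A=6, EF_B=6, EF_D=13, EF_F=16, EF_H=13, EF_I=38) = 38; EF_J = 38+4 = 42
Expected project duration μ = 42 days. Critical path: C → G → I → J.

Backward pass:
LF_J = 42; LS_J = 42−4 = 38
LF_I = LS_J = 38; LS_I = 38−15 = 23
LF_H = LS_J = 38; LS_H = 38−7 = 31
LF_G = LS_I = 23; LS_G = 23−10 = 13
LF_F = LS_J = 38; LS_F = 38−10 = 28
LF_E = LS_I = 23; LS_E = 23−13 = 10
LF_D = LS_J = 38; LS_D = 38−13 = 25
LF_C = LS_G = 13; LS_C = 13−13 = 0
LF_B = LS_J = 38; LS_B = 38−6 = 32
LF_A = min(LS_F=28, LS_H=31, LS_J=38) = 28; LS_A = 28−6 = 22
Slack_F = LS_F − ES_F = 28 − 6 = 22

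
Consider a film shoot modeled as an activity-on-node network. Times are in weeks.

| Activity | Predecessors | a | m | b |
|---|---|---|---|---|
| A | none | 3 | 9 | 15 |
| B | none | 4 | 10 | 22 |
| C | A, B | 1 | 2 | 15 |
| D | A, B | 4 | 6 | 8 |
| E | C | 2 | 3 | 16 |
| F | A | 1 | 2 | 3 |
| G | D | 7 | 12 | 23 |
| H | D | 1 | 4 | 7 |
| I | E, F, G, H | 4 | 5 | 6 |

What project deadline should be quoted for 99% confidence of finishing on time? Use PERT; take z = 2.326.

te_A = (3 + 4·9 + 15)/6 = 54/6 = 9; σ²_A = ((15−3)/6)² = 4.000
te_B = (4 + 4·10 + 22)/6 = 66/6 = 11; σ²_B = ((22−4)/6)² = 9.000
te_C = (1 + 4·2 + 15)/6 = 24/6 = 4; σ²_C = ((15−1)/6)² = 5.444
te_D = (4 + 4·6 + 8)/6 = 36/6 = 6; σ²_D = ((8−4)/6)² = 0.444
te_E = (2 + 4·3 + 16)/6 = 30/6 = 5; σ²_E = ((16−2)/6)² = 5.444
te_F = (1 + 4·2 + 3)/6 = 12/6 = 2; σ²_F = ((3−1)/6)² = 0.111
te_G = (7 + 4·12 + 23)/6 = 78/6 = 13; σ²_G = ((23−7)/6)² = 7.111
te_H = (1 + 4·4 + 7)/6 = 24/6 = 4; σ²_H = ((7−1)/6)² = 1.000
te_I = (4 + 4·5 + 6)/6 = 30/6 = 5; σ²_I = ((6−4)/6)² = 0.111

Forward pass:
ES_A = 0; EF_A = 9
ES_B = 0; EF_B = 11
ES_C = max(EF_A=9, EF_B=11) = 11; EF_C = 11+4 = 15
ES_D = max(EF_A=9, EF_B=11) = 11; EF_D = 11+6 = 17
ES_E = 15; EF_E = 15+5 = 20
ES_F = 9; EF_F = 9+2 = 11
ES_G = 17; EF_G = 17+13 = 30
ES_H = 17; EF_H = 17+4 = 21
ES_I = max(EF_E=20, EF_F=11, EF_G=30, EF_H=21) = 30; EF_I = 30+5 = 35
Expected project duration μ = 35 weeks. Critical path: B → D → G → I.

Variance along critical path = 9.000 + 0.444 + 7.111 + 0.111 = 16.667; σ = 4.082 weeks.
D = μ + z·σ = 35 + 2.326·4.082 = 44.5 weeks

44.5 weeks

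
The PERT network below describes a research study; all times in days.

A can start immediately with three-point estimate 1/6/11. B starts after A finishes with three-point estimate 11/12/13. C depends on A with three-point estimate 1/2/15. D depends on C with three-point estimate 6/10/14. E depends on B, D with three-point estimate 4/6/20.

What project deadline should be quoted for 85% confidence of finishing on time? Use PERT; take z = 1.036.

te_A = (1 + 4·6 + 11)/6 = 36/6 = 6; σ²_A = ((11−1)/6)² = 2.778
te_B = (11 + 4·12 + 13)/6 = 72/6 = 12; σ²_B = ((13−11)/6)² = 0.111
te_C = (1 + 4·2 + 15)/6 = 24/6 = 4; σ²_C = ((15−1)/6)² = 5.444
te_D = (6 + 4·10 + 14)/6 = 60/6 = 10; σ²_D = ((14−6)/6)² = 1.778
te_E = (4 + 4·6 + 20)/6 = 48/6 = 8; σ²_E = ((20−4)/6)² = 7.111

Forward pass:
ES_A = 0; EF_A = 6
ES_B = 6; EF_B = 6+12 = 18
ES_C = 6; EF_C = 6+4 = 10
ES_D = 10; EF_D = 10+10 = 20
ES_E = max(EF_B=18, EF_D=20) = 20; EF_E = 20+8 = 28
Expected project duration μ = 28 days. Critical path: A → C → D → E.

Variance along critical path = 2.778 + 5.444 + 1.778 + 7.111 = 17.111; σ = 4.137 days.
D = μ + z·σ = 28 + 1.036·4.137 = 32.3 days

32.3 days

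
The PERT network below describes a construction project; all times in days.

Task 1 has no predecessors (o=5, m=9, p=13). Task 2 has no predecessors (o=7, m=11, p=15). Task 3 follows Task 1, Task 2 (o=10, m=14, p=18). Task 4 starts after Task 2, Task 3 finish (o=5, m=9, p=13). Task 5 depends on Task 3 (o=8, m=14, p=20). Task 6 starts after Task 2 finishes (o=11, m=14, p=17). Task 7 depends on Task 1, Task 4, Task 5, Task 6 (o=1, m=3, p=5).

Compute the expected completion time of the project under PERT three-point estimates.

te_Task 1 = (5 + 4·9 + 13)/6 = 54/6 = 9
te_Task 2 = (7 + 4·11 + 15)/6 = 66/6 = 11
te_Task 3 = (10 + 4·14 + 18)/6 = 84/6 = 14
te_Task 4 = (5 + 4·9 + 13)/6 = 54/6 = 9
te_Task 5 = (8 + 4·14 + 20)/6 = 84/6 = 14
te_Task 6 = (11 + 4·14 + 17)/6 = 84/6 = 14
te_Task 7 = (1 + 4·3 + 5)/6 = 18/6 = 3

Forward pass:
ES_Task 1 = 0; EF_Task 1 = 9
ES_Task 2 = 0; EF_Task 2 = 11
ES_Task 3 = max(EF_Task 1=9, EF_Task 2=11) = 11; EF_Task 3 = 11+14 = 25
ES_Task 4 = max(EF_Task 2=11, EF_Task 3=25) = 25; EF_Task 4 = 25+9 = 34
ES_Task 5 = 25; EF_Task 5 = 25+14 = 39
ES_Task 6 = 11; EF_Task 6 = 11+14 = 25
ES_Task 7 = max(EF_Task 1=9, EF_Task 4=34, EF_Task 5=39, EF_Task 6=25) = 39; EF_Task 7 = 39+3 = 42
Expected project duration μ = 42 days. Critical path: Task 2 → Task 3 → Task 5 → Task 7.

42 days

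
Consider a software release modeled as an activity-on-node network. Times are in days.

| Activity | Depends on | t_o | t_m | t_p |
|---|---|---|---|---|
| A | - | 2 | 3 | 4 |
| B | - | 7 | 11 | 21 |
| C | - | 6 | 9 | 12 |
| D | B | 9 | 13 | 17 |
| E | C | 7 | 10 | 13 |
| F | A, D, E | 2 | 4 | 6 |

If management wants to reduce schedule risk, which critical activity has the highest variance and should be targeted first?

te_A = (2 + 4·3 + 4)/6 = 18/6 = 3; σ²_A = ((4−2)/6)² = 0.111
te_B = (7 + 4·11 + 21)/6 = 72/6 = 12; σ²_B = ((21−7)/6)² = 5.444
te_C = (6 + 4·9 + 12)/6 = 54/6 = 9; σ²_C = ((12−6)/6)² = 1.000
te_D = (9 + 4·13 + 17)/6 = 78/6 = 13; σ²_D = ((17−9)/6)² = 1.778
te_E = (7 + 4·10 + 13)/6 = 60/6 = 10; σ²_E = ((13−7)/6)² = 1.000
te_F = (2 + 4·4 + 6)/6 = 24/6 = 4; σ²_F = ((6−2)/6)² = 0.444

Forward pass:
ES_A = 0; EF_A = 3
ES_B = 0; EF_B = 12
ES_C = 0; EF_C = 9
ES_D = 12; EF_D = 12+13 = 25
ES_E = 9; EF_E = 9+10 = 19
ES_F = max(EF_A=3, EF_D=25, EF_E=19) = 25; EF_F = 25+4 = 29
Expected project duration μ = 29 days. Critical path: B → D → F.

Variances on critical path: σ²_B=5.444, σ²_D=1.778, σ²_F=0.444.
Largest is σ²_B = 5.444.

B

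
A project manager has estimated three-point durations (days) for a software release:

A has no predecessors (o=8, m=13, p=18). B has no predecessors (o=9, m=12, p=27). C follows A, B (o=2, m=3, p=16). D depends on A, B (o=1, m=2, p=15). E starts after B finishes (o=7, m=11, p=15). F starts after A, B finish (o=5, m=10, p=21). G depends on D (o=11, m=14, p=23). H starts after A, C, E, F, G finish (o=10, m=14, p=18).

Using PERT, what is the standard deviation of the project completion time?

4.50 days

te_A = (8 + 4·13 + 18)/6 = 78/6 = 13; σ²_A = ((18−8)/6)² = 2.778
te_B = (9 + 4·12 + 27)/6 = 84/6 = 14; σ²_B = ((27−9)/6)² = 9.000
te_C = (2 + 4·3 + 16)/6 = 30/6 = 5; σ²_C = ((16−2)/6)² = 5.444
te_D = (1 + 4·2 + 15)/6 = 24/6 = 4; σ²_D = ((15−1)/6)² = 5.444
te_E = (7 + 4·11 + 15)/6 = 66/6 = 11; σ²_E = ((15−7)/6)² = 1.778
te_F = (5 + 4·10 + 21)/6 = 66/6 = 11; σ²_F = ((21−5)/6)² = 7.111
te_G = (11 + 4·14 + 23)/6 = 90/6 = 15; σ²_G = ((23−11)/6)² = 4.000
te_H = (10 + 4·14 + 18)/6 = 84/6 = 14; σ²_H = ((18−10)/6)² = 1.778

Forward pass:
ES_A = 0; EF_A = 13
ES_B = 0; EF_B = 14
ES_C = max(EF_A=13, EF_B=14) = 14; EF_C = 14+5 = 19
ES_D = max(EF_A=13, EF_B=14) = 14; EF_D = 14+4 = 18
ES_E = 14; EF_E = 14+11 = 25
ES_F = max(EF_A=13, EF_B=14) = 14; EF_F = 14+11 = 25
ES_G = 18; EF_G = 18+15 = 33
ES_H = max(EF_A=13, EF_C=19, EF_E=25, EF_F=25, EF_G=33) = 33; EF_H = 33+14 = 47
Expected project duration μ = 47 days. Critical path: B → D → G → H.

Variance along critical path = 9.000 + 5.444 + 4.000 + 1.778 = 20.222
σ = √20.222 = 4.497 days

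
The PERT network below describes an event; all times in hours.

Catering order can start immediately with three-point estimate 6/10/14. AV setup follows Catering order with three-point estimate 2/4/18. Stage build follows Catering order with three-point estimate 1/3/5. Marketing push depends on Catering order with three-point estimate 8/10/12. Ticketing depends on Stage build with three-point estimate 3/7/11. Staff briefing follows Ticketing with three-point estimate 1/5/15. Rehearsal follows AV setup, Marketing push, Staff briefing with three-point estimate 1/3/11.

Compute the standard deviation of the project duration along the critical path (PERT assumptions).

3.50 hours

te_Catering order = (6 + 4·10 + 14)/6 = 60/6 = 10; σ²_Catering order = ((14−6)/6)² = 1.778
te_AV setup = (2 + 4·4 + 18)/6 = 36/6 = 6; σ²_AV setup = ((18−2)/6)² = 7.111
te_Stage build = (1 + 4·3 + 5)/6 = 18/6 = 3; σ²_Stage build = ((5−1)/6)² = 0.444
te_Marketing push = (8 + 4·10 + 12)/6 = 60/6 = 10; σ²_Marketing push = ((12−8)/6)² = 0.444
te_Ticketing = (3 + 4·7 + 11)/6 = 42/6 = 7; σ²_Ticketing = ((11−3)/6)² = 1.778
te_Staff briefing = (1 + 4·5 + 15)/6 = 36/6 = 6; σ²_Staff briefing = ((15−1)/6)² = 5.444
te_Rehearsal = (1 + 4·3 + 11)/6 = 24/6 = 4; σ²_Rehearsal = ((11−1)/6)² = 2.778

Forward pass:
ES_Catering order = 0; EF_Catering order = 10
ES_AV setup = 10; EF_AV setup = 10+6 = 16
ES_Stage build = 10; EF_Stage build = 10+3 = 13
ES_Marketing push = 10; EF_Marketing push = 10+10 = 20
ES_Ticketing = 13; EF_Ticketing = 13+7 = 20
ES_Staff briefing = 20; EF_Staff briefing = 20+6 = 26
ES_Rehearsal = max(EF_AV setup=16, EF_Marketing push=20, EF_Staff briefing=26) = 26; EF_Rehearsal = 26+4 = 30
Expected project duration μ = 30 hours. Critical path: Catering order → Stage build → Ticketing → Staff briefing → Rehearsal.

Variance along critical path = 1.778 + 0.444 + 1.778 + 5.444 + 2.778 = 12.222
σ = √12.222 = 3.496 hours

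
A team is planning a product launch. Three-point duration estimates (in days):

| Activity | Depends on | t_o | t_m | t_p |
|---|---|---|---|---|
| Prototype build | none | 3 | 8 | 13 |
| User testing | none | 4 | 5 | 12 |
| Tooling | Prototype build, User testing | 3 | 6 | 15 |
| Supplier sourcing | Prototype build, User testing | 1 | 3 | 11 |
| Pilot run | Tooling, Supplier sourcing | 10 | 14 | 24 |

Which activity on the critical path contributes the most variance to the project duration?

te_Prototype build = (3 + 4·8 + 13)/6 = 48/6 = 8; σ²_Prototype build = ((13−3)/6)² = 2.778
te_User testing = (4 + 4·5 + 12)/6 = 36/6 = 6; σ²_User testing = ((12−4)/6)² = 1.778
te_Tooling = (3 + 4·6 + 15)/6 = 42/6 = 7; σ²_Tooling = ((15−3)/6)² = 4.000
te_Supplier sourcing = (1 + 4·3 + 11)/6 = 24/6 = 4; σ²_Supplier sourcing = ((11−1)/6)² = 2.778
te_Pilot run = (10 + 4·14 + 24)/6 = 90/6 = 15; σ²_Pilot run = ((24−10)/6)² = 5.444

Forward pass:
ES_Prototype build = 0; EF_Prototype build = 8
ES_User testing = 0; EF_User testing = 6
ES_Tooling = max(EF_Prototype build=8, EF_User testing=6) = 8; EF_Tooling = 8+7 = 15
ES_Supplier sourcing = max(EF_Prototype build=8, EF_User testing=6) = 8; EF_Supplier sourcing = 8+4 = 12
ES_Pilot run = max(EF_Tooling=15, EF_Supplier sourcing=12) = 15; EF_Pilot run = 15+15 = 30
Expected project duration μ = 30 days. Critical path: Prototype build → Tooling → Pilot run.

Variances on critical path: σ²_Prototype build=2.778, σ²_Tooling=4.000, σ²_Pilot run=5.444.
Largest is σ²_Pilot run = 5.444.

Pilot run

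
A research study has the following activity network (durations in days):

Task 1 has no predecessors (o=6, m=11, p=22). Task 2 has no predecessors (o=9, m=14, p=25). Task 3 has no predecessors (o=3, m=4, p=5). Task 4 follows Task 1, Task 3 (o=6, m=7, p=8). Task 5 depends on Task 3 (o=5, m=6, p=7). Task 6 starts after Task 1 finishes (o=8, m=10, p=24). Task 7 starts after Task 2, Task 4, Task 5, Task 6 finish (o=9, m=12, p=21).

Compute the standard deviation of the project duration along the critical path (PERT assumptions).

4.27 days

te_Task 1 = (6 + 4·11 + 22)/6 = 72/6 = 12; σ²_Task 1 = ((22−6)/6)² = 7.111
te_Task 2 = (9 + 4·14 + 25)/6 = 90/6 = 15; σ²_Task 2 = ((25−9)/6)² = 7.111
te_Task 3 = (3 + 4·4 + 5)/6 = 24/6 = 4; σ²_Task 3 = ((5−3)/6)² = 0.111
te_Task 4 = (6 + 4·7 + 8)/6 = 42/6 = 7; σ²_Task 4 = ((8−6)/6)² = 0.111
te_Task 5 = (5 + 4·6 + 7)/6 = 36/6 = 6; σ²_Task 5 = ((7−5)/6)² = 0.111
te_Task 6 = (8 + 4·10 + 24)/6 = 72/6 = 12; σ²_Task 6 = ((24−8)/6)² = 7.111
te_Task 7 = (9 + 4·12 + 21)/6 = 78/6 = 13; σ²_Task 7 = ((21−9)/6)² = 4.000

Forward pass:
ES_Task 1 = 0; EF_Task 1 = 12
ES_Task 2 = 0; EF_Task 2 = 15
ES_Task 3 = 0; EF_Task 3 = 4
ES_Task 4 = max(EF_Task 1=12, EF_Task 3=4) = 12; EF_Task 4 = 12+7 = 19
ES_Task 5 = 4; EF_Task 5 = 4+6 = 10
ES_Task 6 = 12; EF_Task 6 = 12+12 = 24
ES_Task 7 = max(EF_Task 2=15, EF_Task 4=19, EF_Task 5=10, EF_Task 6=24) = 24; EF_Task 7 = 24+13 = 37
Expected project duration μ = 37 days. Critical path: Task 1 → Task 6 → Task 7.

Variance along critical path = 7.111 + 7.111 + 4.000 = 18.222
σ = √18.222 = 4.269 days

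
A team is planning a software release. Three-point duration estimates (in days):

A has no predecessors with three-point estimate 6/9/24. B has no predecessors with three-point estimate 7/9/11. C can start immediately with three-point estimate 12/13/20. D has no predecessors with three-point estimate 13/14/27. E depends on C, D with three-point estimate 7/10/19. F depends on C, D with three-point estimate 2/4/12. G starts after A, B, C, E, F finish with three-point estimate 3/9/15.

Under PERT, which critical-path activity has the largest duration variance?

D

te_A = (6 + 4·9 + 24)/6 = 66/6 = 11; σ²_A = ((24−6)/6)² = 9.000
te_B = (7 + 4·9 + 11)/6 = 54/6 = 9; σ²_B = ((11−7)/6)² = 0.444
te_C = (12 + 4·13 + 20)/6 = 84/6 = 14; σ²_C = ((20−12)/6)² = 1.778
te_D = (13 + 4·14 + 27)/6 = 96/6 = 16; σ²_D = ((27−13)/6)² = 5.444
te_E = (7 + 4·10 + 19)/6 = 66/6 = 11; σ²_E = ((19−7)/6)² = 4.000
te_F = (2 + 4·4 + 12)/6 = 30/6 = 5; σ²_F = ((12−2)/6)² = 2.778
te_G = (3 + 4·9 + 15)/6 = 54/6 = 9; σ²_G = ((15−3)/6)² = 4.000

Forward pass:
ES_A = 0; EF_A = 11
ES_B = 0; EF_B = 9
ES_C = 0; EF_C = 14
ES_D = 0; EF_D = 16
ES_E = max(EF_C=14, EF_D=16) = 16; EF_E = 16+11 = 27
ES_F = max(EF_C=14, EF_D=16) = 16; EF_F = 16+5 = 21
ES_G = max(EF_A=11, EF_B=9, EF_C=14, EF_E=27, EF_F=21) = 27; EF_G = 27+9 = 36
Expected project duration μ = 36 days. Critical path: D → E → G.

Variances on critical path: σ²_D=5.444, σ²_E=4.000, σ²_G=4.000.
Largest is σ²_D = 5.444.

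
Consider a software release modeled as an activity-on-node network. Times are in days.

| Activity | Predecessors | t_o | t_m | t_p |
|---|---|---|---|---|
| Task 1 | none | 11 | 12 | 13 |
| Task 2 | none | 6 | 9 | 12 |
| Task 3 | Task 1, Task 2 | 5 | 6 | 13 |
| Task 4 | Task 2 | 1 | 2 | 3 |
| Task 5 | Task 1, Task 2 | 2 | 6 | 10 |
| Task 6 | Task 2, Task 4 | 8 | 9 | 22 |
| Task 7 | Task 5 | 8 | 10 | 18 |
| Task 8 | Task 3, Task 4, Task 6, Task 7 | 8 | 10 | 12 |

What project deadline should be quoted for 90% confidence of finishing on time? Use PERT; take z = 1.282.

te_Task 1 = (11 + 4·12 + 13)/6 = 72/6 = 12; σ²_Task 1 = ((13−11)/6)² = 0.111
te_Task 2 = (6 + 4·9 + 12)/6 = 54/6 = 9; σ²_Task 2 = ((12−6)/6)² = 1.000
te_Task 3 = (5 + 4·6 + 13)/6 = 42/6 = 7; σ²_Task 3 = ((13−5)/6)² = 1.778
te_Task 4 = (1 + 4·2 + 3)/6 = 12/6 = 2; σ²_Task 4 = ((3−1)/6)² = 0.111
te_Task 5 = (2 + 4·6 + 10)/6 = 36/6 = 6; σ²_Task 5 = ((10−2)/6)² = 1.778
te_Task 6 = (8 + 4·9 + 22)/6 = 66/6 = 11; σ²_Task 6 = ((22−8)/6)² = 5.444
te_Task 7 = (8 + 4·10 + 18)/6 = 66/6 = 11; σ²_Task 7 = ((18−8)/6)² = 2.778
te_Task 8 = (8 + 4·10 + 12)/6 = 60/6 = 10; σ²_Task 8 = ((12−8)/6)² = 0.444

Forward pass:
ES_Task 1 = 0; EF_Task 1 = 12
ES_Task 2 = 0; EF_Task 2 = 9
ES_Task 3 = max(EF_Task 1=12, EF_Task 2=9) = 12; EF_Task 3 = 12+7 = 19
ES_Task 4 = 9; EF_Task 4 = 9+2 = 11
ES_Task 5 = max(EF_Task 1=12, EF_Task 2=9) = 12; EF_Task 5 = 12+6 = 18
ES_Task 6 = max(EF_Task 2=9, EF_Task 4=11) = 11; EF_Task 6 = 11+11 = 22
ES_Task 7 = 18; EF_Task 7 = 18+11 = 29
ES_Task 8 = max(EF_Task 3=19, EF_Task 4=11, EF_Task 6=22, EF_Task 7=29) = 29; EF_Task 8 = 29+10 = 39
Expected project duration μ = 39 days. Critical path: Task 1 → Task 5 → Task 7 → Task 8.

Variance along critical path = 0.111 + 1.778 + 2.778 + 0.444 = 5.111; σ = 2.261 days.
D = μ + z·σ = 39 + 1.282·2.261 = 41.9 days

41.9 days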